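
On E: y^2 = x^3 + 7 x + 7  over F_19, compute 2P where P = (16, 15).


Doubling: s = (3 x1^2 + a) / (2 y1)
s = (3*16^2 + 7) / (2*15) mod 19 = 10
x3 = s^2 - 2 x1 mod 19 = 10^2 - 2*16 = 11
y3 = s (x1 - x3) - y1 mod 19 = 10 * (16 - 11) - 15 = 16

2P = (11, 16)


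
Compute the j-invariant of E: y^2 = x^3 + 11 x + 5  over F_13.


Delta = -16(4 a^3 + 27 b^2) mod 13 = 8
-1728 * (4 a)^3 = -1728 * (4*11)^3 mod 13 = 8
j = 8 * 8^(-1) mod 13 = 1

j = 1 (mod 13)


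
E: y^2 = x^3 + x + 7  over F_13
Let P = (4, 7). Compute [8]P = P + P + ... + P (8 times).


k = 8 = 1000_2 (binary, LSB first: 0001)
Double-and-add from P = (4, 7):
  bit 0 = 0: acc unchanged = O
  bit 1 = 0: acc unchanged = O
  bit 2 = 0: acc unchanged = O
  bit 3 = 1: acc = O + (2, 2) = (2, 2)

8P = (2, 2)


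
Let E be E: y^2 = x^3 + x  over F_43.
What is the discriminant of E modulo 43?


4 a^3 + 27 b^2 = 4*1^3 + 27*0^2 = 4 + 0 = 4
Delta = -16 * (4) = -64
Delta mod 43 = 22

Delta = 22 (mod 43)


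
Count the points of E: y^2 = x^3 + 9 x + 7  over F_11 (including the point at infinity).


For each x in F_11, count y with y^2 = x^3 + 9 x + 7 mod 11:
  x = 2: RHS = 0, y in [0]  -> 1 point(s)
  x = 5: RHS = 1, y in [1, 10]  -> 2 point(s)
  x = 9: RHS = 3, y in [5, 6]  -> 2 point(s)
Affine points: 5. Add the point at infinity: total = 6.

#E(F_11) = 6


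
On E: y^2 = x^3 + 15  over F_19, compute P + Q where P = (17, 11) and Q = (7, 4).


P != Q, so use the chord formula.
s = (y2 - y1) / (x2 - x1) = (12) / (9) mod 19 = 14
x3 = s^2 - x1 - x2 mod 19 = 14^2 - 17 - 7 = 1
y3 = s (x1 - x3) - y1 mod 19 = 14 * (17 - 1) - 11 = 4

P + Q = (1, 4)


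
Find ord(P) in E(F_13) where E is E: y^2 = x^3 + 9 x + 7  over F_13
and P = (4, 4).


Compute successive multiples of P until we hit O:
  1P = (4, 4)
  2P = (6, 11)
  3P = (12, 7)
  4P = (1, 2)
  5P = (7, 7)
  6P = (3, 10)
  7P = (3, 3)
  8P = (7, 6)
  ... (continuing to 13P)
  13P = O

ord(P) = 13


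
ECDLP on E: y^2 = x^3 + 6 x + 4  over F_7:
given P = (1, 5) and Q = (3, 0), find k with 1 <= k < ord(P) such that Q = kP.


Enumerate multiples of P until we hit Q = (3, 0):
  1P = (1, 5)
  2P = (0, 5)
  3P = (6, 2)
  4P = (4, 1)
  5P = (3, 0)
Match found at i = 5.

k = 5


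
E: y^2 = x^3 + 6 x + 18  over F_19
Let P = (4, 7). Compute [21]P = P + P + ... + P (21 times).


k = 21 = 10101_2 (binary, LSB first: 10101)
Double-and-add from P = (4, 7):
  bit 0 = 1: acc = O + (4, 7) = (4, 7)
  bit 1 = 0: acc unchanged = (4, 7)
  bit 2 = 1: acc = (4, 7) + (18, 12) = (17, 6)
  bit 3 = 0: acc unchanged = (17, 6)
  bit 4 = 1: acc = (17, 6) + (7, 17) = (4, 12)

21P = (4, 12)


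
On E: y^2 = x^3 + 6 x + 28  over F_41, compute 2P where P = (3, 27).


Doubling: s = (3 x1^2 + a) / (2 y1)
s = (3*3^2 + 6) / (2*27) mod 41 = 12
x3 = s^2 - 2 x1 mod 41 = 12^2 - 2*3 = 15
y3 = s (x1 - x3) - y1 mod 41 = 12 * (3 - 15) - 27 = 34

2P = (15, 34)


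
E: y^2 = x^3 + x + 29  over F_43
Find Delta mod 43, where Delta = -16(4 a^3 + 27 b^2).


4 a^3 + 27 b^2 = 4*1^3 + 27*29^2 = 4 + 22707 = 22711
Delta = -16 * (22711) = -363376
Delta mod 43 = 17

Delta = 17 (mod 43)


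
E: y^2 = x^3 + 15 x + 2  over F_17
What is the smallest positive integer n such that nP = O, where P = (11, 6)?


Compute successive multiples of P until we hit O:
  1P = (11, 6)
  2P = (14, 10)
  3P = (7, 5)
  4P = (15, 10)
  5P = (9, 13)
  6P = (5, 7)
  7P = (10, 8)
  8P = (0, 6)
  ... (continuing to 21P)
  21P = O

ord(P) = 21


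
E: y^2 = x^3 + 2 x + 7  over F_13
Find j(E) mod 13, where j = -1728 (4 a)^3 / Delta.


Delta = -16(4 a^3 + 27 b^2) mod 13 = 4
-1728 * (4 a)^3 = -1728 * (4*2)^3 mod 13 = 5
j = 5 * 4^(-1) mod 13 = 11

j = 11 (mod 13)


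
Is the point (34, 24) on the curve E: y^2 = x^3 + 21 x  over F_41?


Check whether y^2 = x^3 + 21 x + 0 (mod 41) for (x, y) = (34, 24).
LHS: y^2 = 24^2 mod 41 = 2
RHS: x^3 + 21 x + 0 = 34^3 + 21*34 + 0 mod 41 = 2
LHS = RHS

Yes, on the curve


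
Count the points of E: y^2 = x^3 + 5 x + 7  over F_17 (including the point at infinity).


For each x in F_17, count y with y^2 = x^3 + 5 x + 7 mod 17:
  x = 1: RHS = 13, y in [8, 9]  -> 2 point(s)
  x = 2: RHS = 8, y in [5, 12]  -> 2 point(s)
  x = 3: RHS = 15, y in [7, 10]  -> 2 point(s)
  x = 5: RHS = 4, y in [2, 15]  -> 2 point(s)
  x = 6: RHS = 15, y in [7, 10]  -> 2 point(s)
  x = 8: RHS = 15, y in [7, 10]  -> 2 point(s)
  x = 9: RHS = 16, y in [4, 13]  -> 2 point(s)
  x = 11: RHS = 16, y in [4, 13]  -> 2 point(s)
  x = 13: RHS = 8, y in [5, 12]  -> 2 point(s)
  x = 14: RHS = 16, y in [4, 13]  -> 2 point(s)
  x = 16: RHS = 1, y in [1, 16]  -> 2 point(s)
Affine points: 22. Add the point at infinity: total = 23.

#E(F_17) = 23


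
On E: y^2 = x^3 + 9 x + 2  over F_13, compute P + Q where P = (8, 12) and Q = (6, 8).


P != Q, so use the chord formula.
s = (y2 - y1) / (x2 - x1) = (9) / (11) mod 13 = 2
x3 = s^2 - x1 - x2 mod 13 = 2^2 - 8 - 6 = 3
y3 = s (x1 - x3) - y1 mod 13 = 2 * (8 - 3) - 12 = 11

P + Q = (3, 11)


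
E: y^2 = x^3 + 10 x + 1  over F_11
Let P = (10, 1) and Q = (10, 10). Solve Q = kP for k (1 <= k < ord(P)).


Enumerate multiples of P until we hit Q = (10, 10):
  1P = (10, 1)
  2P = (3, 6)
  3P = (3, 5)
  4P = (10, 10)
Match found at i = 4.

k = 4


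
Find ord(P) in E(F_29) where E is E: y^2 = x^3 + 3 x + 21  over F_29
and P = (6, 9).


Compute successive multiples of P until we hit O:
  1P = (6, 9)
  2P = (22, 18)
  3P = (8, 8)
  4P = (8, 21)
  5P = (22, 11)
  6P = (6, 20)
  7P = O

ord(P) = 7


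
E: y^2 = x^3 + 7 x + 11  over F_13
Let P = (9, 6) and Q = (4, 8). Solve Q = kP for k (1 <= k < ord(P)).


Enumerate multiples of P until we hit Q = (4, 8):
  1P = (9, 6)
  2P = (4, 5)
  3P = (12, 9)
  4P = (6, 10)
  5P = (7, 0)
  6P = (6, 3)
  7P = (12, 4)
  8P = (4, 8)
Match found at i = 8.

k = 8


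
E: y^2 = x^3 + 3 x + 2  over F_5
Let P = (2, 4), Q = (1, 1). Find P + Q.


P != Q, so use the chord formula.
s = (y2 - y1) / (x2 - x1) = (2) / (4) mod 5 = 3
x3 = s^2 - x1 - x2 mod 5 = 3^2 - 2 - 1 = 1
y3 = s (x1 - x3) - y1 mod 5 = 3 * (2 - 1) - 4 = 4

P + Q = (1, 4)


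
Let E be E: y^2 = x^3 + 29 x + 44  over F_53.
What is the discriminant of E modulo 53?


4 a^3 + 27 b^2 = 4*29^3 + 27*44^2 = 97556 + 52272 = 149828
Delta = -16 * (149828) = -2397248
Delta mod 53 = 48

Delta = 48 (mod 53)


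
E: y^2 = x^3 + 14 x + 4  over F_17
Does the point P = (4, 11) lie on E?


Check whether y^2 = x^3 + 14 x + 4 (mod 17) for (x, y) = (4, 11).
LHS: y^2 = 11^2 mod 17 = 2
RHS: x^3 + 14 x + 4 = 4^3 + 14*4 + 4 mod 17 = 5
LHS != RHS

No, not on the curve


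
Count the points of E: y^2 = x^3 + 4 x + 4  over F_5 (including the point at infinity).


For each x in F_5, count y with y^2 = x^3 + 4 x + 4 mod 5:
  x = 0: RHS = 4, y in [2, 3]  -> 2 point(s)
  x = 1: RHS = 4, y in [2, 3]  -> 2 point(s)
  x = 2: RHS = 0, y in [0]  -> 1 point(s)
  x = 4: RHS = 4, y in [2, 3]  -> 2 point(s)
Affine points: 7. Add the point at infinity: total = 8.

#E(F_5) = 8


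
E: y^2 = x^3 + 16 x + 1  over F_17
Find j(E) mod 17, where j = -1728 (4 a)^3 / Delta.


Delta = -16(4 a^3 + 27 b^2) mod 17 = 6
-1728 * (4 a)^3 = -1728 * (4*16)^3 mod 17 = 7
j = 7 * 6^(-1) mod 17 = 4

j = 4 (mod 17)


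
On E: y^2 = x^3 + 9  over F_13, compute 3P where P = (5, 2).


k = 3 = 11_2 (binary, LSB first: 11)
Double-and-add from P = (5, 2):
  bit 0 = 1: acc = O + (5, 2) = (5, 2)
  bit 1 = 1: acc = (5, 2) + (6, 2) = (2, 11)

3P = (2, 11)


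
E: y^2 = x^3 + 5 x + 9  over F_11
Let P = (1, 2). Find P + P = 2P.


Doubling: s = (3 x1^2 + a) / (2 y1)
s = (3*1^2 + 5) / (2*2) mod 11 = 2
x3 = s^2 - 2 x1 mod 11 = 2^2 - 2*1 = 2
y3 = s (x1 - x3) - y1 mod 11 = 2 * (1 - 2) - 2 = 7

2P = (2, 7)


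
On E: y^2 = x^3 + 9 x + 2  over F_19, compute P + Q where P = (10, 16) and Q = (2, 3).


P != Q, so use the chord formula.
s = (y2 - y1) / (x2 - x1) = (6) / (11) mod 19 = 4
x3 = s^2 - x1 - x2 mod 19 = 4^2 - 10 - 2 = 4
y3 = s (x1 - x3) - y1 mod 19 = 4 * (10 - 4) - 16 = 8

P + Q = (4, 8)


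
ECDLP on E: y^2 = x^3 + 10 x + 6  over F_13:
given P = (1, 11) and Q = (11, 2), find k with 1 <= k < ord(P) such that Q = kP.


Enumerate multiples of P until we hit Q = (11, 2):
  1P = (1, 11)
  2P = (11, 2)
Match found at i = 2.

k = 2


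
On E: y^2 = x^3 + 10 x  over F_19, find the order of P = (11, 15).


Compute successive multiples of P until we hit O:
  1P = (11, 15)
  2P = (4, 3)
  3P = (5, 17)
  4P = (1, 7)
  5P = (16, 0)
  6P = (1, 12)
  7P = (5, 2)
  8P = (4, 16)
  ... (continuing to 10P)
  10P = O

ord(P) = 10


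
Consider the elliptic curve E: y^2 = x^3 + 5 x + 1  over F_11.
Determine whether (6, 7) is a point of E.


Check whether y^2 = x^3 + 5 x + 1 (mod 11) for (x, y) = (6, 7).
LHS: y^2 = 7^2 mod 11 = 5
RHS: x^3 + 5 x + 1 = 6^3 + 5*6 + 1 mod 11 = 5
LHS = RHS

Yes, on the curve


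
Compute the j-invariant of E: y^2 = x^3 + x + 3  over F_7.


Delta = -16(4 a^3 + 27 b^2) mod 7 = 3
-1728 * (4 a)^3 = -1728 * (4*1)^3 mod 7 = 1
j = 1 * 3^(-1) mod 7 = 5

j = 5 (mod 7)


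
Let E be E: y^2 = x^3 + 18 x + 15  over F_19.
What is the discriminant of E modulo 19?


4 a^3 + 27 b^2 = 4*18^3 + 27*15^2 = 23328 + 6075 = 29403
Delta = -16 * (29403) = -470448
Delta mod 19 = 11

Delta = 11 (mod 19)


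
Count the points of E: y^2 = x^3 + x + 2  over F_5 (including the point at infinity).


For each x in F_5, count y with y^2 = x^3 + 1 x + 2 mod 5:
  x = 1: RHS = 4, y in [2, 3]  -> 2 point(s)
  x = 4: RHS = 0, y in [0]  -> 1 point(s)
Affine points: 3. Add the point at infinity: total = 4.

#E(F_5) = 4


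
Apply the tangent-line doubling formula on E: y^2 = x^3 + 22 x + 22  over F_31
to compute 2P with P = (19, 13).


Doubling: s = (3 x1^2 + a) / (2 y1)
s = (3*19^2 + 22) / (2*13) mod 31 = 27
x3 = s^2 - 2 x1 mod 31 = 27^2 - 2*19 = 9
y3 = s (x1 - x3) - y1 mod 31 = 27 * (19 - 9) - 13 = 9

2P = (9, 9)


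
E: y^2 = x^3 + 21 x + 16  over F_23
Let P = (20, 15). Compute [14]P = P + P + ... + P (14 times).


k = 14 = 1110_2 (binary, LSB first: 0111)
Double-and-add from P = (20, 15):
  bit 0 = 0: acc unchanged = O
  bit 1 = 1: acc = O + (15, 16) = (15, 16)
  bit 2 = 1: acc = (15, 16) + (19, 12) = (13, 5)
  bit 3 = 1: acc = (13, 5) + (8, 11) = (20, 8)

14P = (20, 8)


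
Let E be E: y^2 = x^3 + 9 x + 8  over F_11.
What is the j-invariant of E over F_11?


Delta = -16(4 a^3 + 27 b^2) mod 11 = 1
-1728 * (4 a)^3 = -1728 * (4*9)^3 mod 11 = 6
j = 6 * 1^(-1) mod 11 = 6

j = 6 (mod 11)


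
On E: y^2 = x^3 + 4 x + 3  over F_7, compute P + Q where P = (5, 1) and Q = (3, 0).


P != Q, so use the chord formula.
s = (y2 - y1) / (x2 - x1) = (6) / (5) mod 7 = 4
x3 = s^2 - x1 - x2 mod 7 = 4^2 - 5 - 3 = 1
y3 = s (x1 - x3) - y1 mod 7 = 4 * (5 - 1) - 1 = 1

P + Q = (1, 1)


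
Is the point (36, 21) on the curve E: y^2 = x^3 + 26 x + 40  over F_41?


Check whether y^2 = x^3 + 26 x + 40 (mod 41) for (x, y) = (36, 21).
LHS: y^2 = 21^2 mod 41 = 31
RHS: x^3 + 26 x + 40 = 36^3 + 26*36 + 40 mod 41 = 31
LHS = RHS

Yes, on the curve


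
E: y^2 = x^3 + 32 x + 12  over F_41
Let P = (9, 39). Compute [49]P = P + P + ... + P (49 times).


k = 49 = 110001_2 (binary, LSB first: 100011)
Double-and-add from P = (9, 39):
  bit 0 = 1: acc = O + (9, 39) = (9, 39)
  bit 1 = 0: acc unchanged = (9, 39)
  bit 2 = 0: acc unchanged = (9, 39)
  bit 3 = 0: acc unchanged = (9, 39)
  bit 4 = 1: acc = (9, 39) + (21, 33) = (1, 39)
  bit 5 = 1: acc = (1, 39) + (24, 34) = (20, 40)

49P = (20, 40)


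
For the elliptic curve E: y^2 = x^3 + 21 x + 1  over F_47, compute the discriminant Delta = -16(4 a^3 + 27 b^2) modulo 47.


4 a^3 + 27 b^2 = 4*21^3 + 27*1^2 = 37044 + 27 = 37071
Delta = -16 * (37071) = -593136
Delta mod 47 = 4

Delta = 4 (mod 47)


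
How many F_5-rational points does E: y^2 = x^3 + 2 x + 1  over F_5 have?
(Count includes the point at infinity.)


For each x in F_5, count y with y^2 = x^3 + 2 x + 1 mod 5:
  x = 0: RHS = 1, y in [1, 4]  -> 2 point(s)
  x = 1: RHS = 4, y in [2, 3]  -> 2 point(s)
  x = 3: RHS = 4, y in [2, 3]  -> 2 point(s)
Affine points: 6. Add the point at infinity: total = 7.

#E(F_5) = 7


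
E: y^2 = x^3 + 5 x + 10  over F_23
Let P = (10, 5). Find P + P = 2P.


Doubling: s = (3 x1^2 + a) / (2 y1)
s = (3*10^2 + 5) / (2*5) mod 23 = 19
x3 = s^2 - 2 x1 mod 23 = 19^2 - 2*10 = 19
y3 = s (x1 - x3) - y1 mod 23 = 19 * (10 - 19) - 5 = 8

2P = (19, 8)


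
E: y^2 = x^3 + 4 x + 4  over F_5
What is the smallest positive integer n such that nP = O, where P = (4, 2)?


Compute successive multiples of P until we hit O:
  1P = (4, 2)
  2P = (1, 2)
  3P = (0, 3)
  4P = (2, 0)
  5P = (0, 2)
  6P = (1, 3)
  7P = (4, 3)
  8P = O

ord(P) = 8


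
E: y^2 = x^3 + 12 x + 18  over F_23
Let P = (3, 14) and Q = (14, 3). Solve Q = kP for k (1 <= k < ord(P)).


Enumerate multiples of P until we hit Q = (14, 3):
  1P = (3, 14)
  2P = (7, 10)
  3P = (14, 20)
  4P = (12, 2)
  5P = (20, 1)
  6P = (13, 18)
  7P = (9, 2)
  8P = (15, 10)
  9P = (0, 8)
  10P = (1, 13)
  11P = (2, 21)
  12P = (21, 20)
  13P = (17, 12)
  14P = (11, 20)
  15P = (11, 3)
  16P = (17, 11)
  17P = (21, 3)
  18P = (2, 2)
  19P = (1, 10)
  20P = (0, 15)
  21P = (15, 13)
  22P = (9, 21)
  23P = (13, 5)
  24P = (20, 22)
  25P = (12, 21)
  26P = (14, 3)
Match found at i = 26.

k = 26


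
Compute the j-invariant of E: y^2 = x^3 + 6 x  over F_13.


Delta = -16(4 a^3 + 27 b^2) mod 13 = 8
-1728 * (4 a)^3 = -1728 * (4*6)^3 mod 13 = 5
j = 5 * 8^(-1) mod 13 = 12

j = 12 (mod 13)


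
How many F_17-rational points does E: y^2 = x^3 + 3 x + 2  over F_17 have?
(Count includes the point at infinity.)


For each x in F_17, count y with y^2 = x^3 + 3 x + 2 mod 17:
  x = 0: RHS = 2, y in [6, 11]  -> 2 point(s)
  x = 2: RHS = 16, y in [4, 13]  -> 2 point(s)
  x = 3: RHS = 4, y in [2, 15]  -> 2 point(s)
  x = 6: RHS = 15, y in [7, 10]  -> 2 point(s)
  x = 7: RHS = 9, y in [3, 14]  -> 2 point(s)
  x = 12: RHS = 15, y in [7, 10]  -> 2 point(s)
  x = 14: RHS = 0, y in [0]  -> 1 point(s)
  x = 16: RHS = 15, y in [7, 10]  -> 2 point(s)
Affine points: 15. Add the point at infinity: total = 16.

#E(F_17) = 16


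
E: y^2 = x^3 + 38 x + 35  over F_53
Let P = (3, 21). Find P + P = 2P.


Doubling: s = (3 x1^2 + a) / (2 y1)
s = (3*3^2 + 38) / (2*21) mod 53 = 23
x3 = s^2 - 2 x1 mod 53 = 23^2 - 2*3 = 46
y3 = s (x1 - x3) - y1 mod 53 = 23 * (3 - 46) - 21 = 50

2P = (46, 50)


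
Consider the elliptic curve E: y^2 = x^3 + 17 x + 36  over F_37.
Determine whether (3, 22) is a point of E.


Check whether y^2 = x^3 + 17 x + 36 (mod 37) for (x, y) = (3, 22).
LHS: y^2 = 22^2 mod 37 = 3
RHS: x^3 + 17 x + 36 = 3^3 + 17*3 + 36 mod 37 = 3
LHS = RHS

Yes, on the curve


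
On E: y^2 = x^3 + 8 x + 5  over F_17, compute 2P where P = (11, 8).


k = 2 = 10_2 (binary, LSB first: 01)
Double-and-add from P = (11, 8):
  bit 0 = 0: acc unchanged = O
  bit 1 = 1: acc = O + (4, 13) = (4, 13)

2P = (4, 13)


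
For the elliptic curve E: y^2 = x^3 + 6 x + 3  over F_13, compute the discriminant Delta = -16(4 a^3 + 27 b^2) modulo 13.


4 a^3 + 27 b^2 = 4*6^3 + 27*3^2 = 864 + 243 = 1107
Delta = -16 * (1107) = -17712
Delta mod 13 = 7

Delta = 7 (mod 13)


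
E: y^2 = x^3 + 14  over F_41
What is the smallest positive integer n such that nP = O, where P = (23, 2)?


Compute successive multiples of P until we hit O:
  1P = (23, 2)
  2P = (4, 23)
  3P = (5, 4)
  4P = (12, 15)
  5P = (24, 29)
  6P = (26, 40)
  7P = (34, 9)
  8P = (21, 3)
  ... (continuing to 21P)
  21P = O

ord(P) = 21


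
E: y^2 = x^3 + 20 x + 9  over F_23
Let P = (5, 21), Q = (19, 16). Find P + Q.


P != Q, so use the chord formula.
s = (y2 - y1) / (x2 - x1) = (18) / (14) mod 23 = 21
x3 = s^2 - x1 - x2 mod 23 = 21^2 - 5 - 19 = 3
y3 = s (x1 - x3) - y1 mod 23 = 21 * (5 - 3) - 21 = 21

P + Q = (3, 21)


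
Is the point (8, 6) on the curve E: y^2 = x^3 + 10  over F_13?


Check whether y^2 = x^3 + 0 x + 10 (mod 13) for (x, y) = (8, 6).
LHS: y^2 = 6^2 mod 13 = 10
RHS: x^3 + 0 x + 10 = 8^3 + 0*8 + 10 mod 13 = 2
LHS != RHS

No, not on the curve


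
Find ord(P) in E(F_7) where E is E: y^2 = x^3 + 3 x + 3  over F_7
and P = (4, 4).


Compute successive multiples of P until we hit O:
  1P = (4, 4)
  2P = (3, 5)
  3P = (1, 0)
  4P = (3, 2)
  5P = (4, 3)
  6P = O

ord(P) = 6


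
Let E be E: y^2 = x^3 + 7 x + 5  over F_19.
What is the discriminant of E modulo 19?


4 a^3 + 27 b^2 = 4*7^3 + 27*5^2 = 1372 + 675 = 2047
Delta = -16 * (2047) = -32752
Delta mod 19 = 4

Delta = 4 (mod 19)


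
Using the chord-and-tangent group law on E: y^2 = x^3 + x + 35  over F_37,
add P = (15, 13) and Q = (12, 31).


P != Q, so use the chord formula.
s = (y2 - y1) / (x2 - x1) = (18) / (34) mod 37 = 31
x3 = s^2 - x1 - x2 mod 37 = 31^2 - 15 - 12 = 9
y3 = s (x1 - x3) - y1 mod 37 = 31 * (15 - 9) - 13 = 25

P + Q = (9, 25)


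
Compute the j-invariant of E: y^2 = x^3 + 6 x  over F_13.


Delta = -16(4 a^3 + 27 b^2) mod 13 = 8
-1728 * (4 a)^3 = -1728 * (4*6)^3 mod 13 = 5
j = 5 * 8^(-1) mod 13 = 12

j = 12 (mod 13)


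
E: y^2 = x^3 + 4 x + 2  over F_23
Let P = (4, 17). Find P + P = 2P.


Doubling: s = (3 x1^2 + a) / (2 y1)
s = (3*4^2 + 4) / (2*17) mod 23 = 11
x3 = s^2 - 2 x1 mod 23 = 11^2 - 2*4 = 21
y3 = s (x1 - x3) - y1 mod 23 = 11 * (4 - 21) - 17 = 3

2P = (21, 3)


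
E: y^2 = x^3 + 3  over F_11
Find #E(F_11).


For each x in F_11, count y with y^2 = x^3 + 0 x + 3 mod 11:
  x = 0: RHS = 3, y in [5, 6]  -> 2 point(s)
  x = 1: RHS = 4, y in [2, 9]  -> 2 point(s)
  x = 2: RHS = 0, y in [0]  -> 1 point(s)
  x = 4: RHS = 1, y in [1, 10]  -> 2 point(s)
  x = 7: RHS = 5, y in [4, 7]  -> 2 point(s)
  x = 8: RHS = 9, y in [3, 8]  -> 2 point(s)
Affine points: 11. Add the point at infinity: total = 12.

#E(F_11) = 12


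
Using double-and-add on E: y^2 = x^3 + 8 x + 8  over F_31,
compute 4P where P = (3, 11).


k = 4 = 100_2 (binary, LSB first: 001)
Double-and-add from P = (3, 11):
  bit 0 = 0: acc unchanged = O
  bit 1 = 0: acc unchanged = O
  bit 2 = 1: acc = O + (3, 11) = (3, 11)

4P = (3, 11)


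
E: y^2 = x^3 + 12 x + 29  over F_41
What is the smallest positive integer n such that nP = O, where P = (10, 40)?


Compute successive multiples of P until we hit O:
  1P = (10, 40)
  2P = (3, 16)
  3P = (18, 38)
  4P = (31, 37)
  5P = (36, 34)
  6P = (5, 3)
  7P = (25, 13)
  8P = (24, 18)
  ... (continuing to 24P)
  24P = O

ord(P) = 24


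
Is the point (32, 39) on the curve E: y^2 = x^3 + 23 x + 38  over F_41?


Check whether y^2 = x^3 + 23 x + 38 (mod 41) for (x, y) = (32, 39).
LHS: y^2 = 39^2 mod 41 = 4
RHS: x^3 + 23 x + 38 = 32^3 + 23*32 + 38 mod 41 = 4
LHS = RHS

Yes, on the curve


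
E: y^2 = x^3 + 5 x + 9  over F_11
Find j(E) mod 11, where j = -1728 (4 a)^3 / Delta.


Delta = -16(4 a^3 + 27 b^2) mod 11 = 7
-1728 * (4 a)^3 = -1728 * (4*5)^3 mod 11 = 8
j = 8 * 7^(-1) mod 11 = 9

j = 9 (mod 11)


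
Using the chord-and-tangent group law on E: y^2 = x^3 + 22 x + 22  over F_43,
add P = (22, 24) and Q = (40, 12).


P != Q, so use the chord formula.
s = (y2 - y1) / (x2 - x1) = (31) / (18) mod 43 = 28
x3 = s^2 - x1 - x2 mod 43 = 28^2 - 22 - 40 = 34
y3 = s (x1 - x3) - y1 mod 43 = 28 * (22 - 34) - 24 = 27

P + Q = (34, 27)


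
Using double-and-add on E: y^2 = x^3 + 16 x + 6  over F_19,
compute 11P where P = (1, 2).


k = 11 = 1011_2 (binary, LSB first: 1101)
Double-and-add from P = (1, 2):
  bit 0 = 1: acc = O + (1, 2) = (1, 2)
  bit 1 = 1: acc = (1, 2) + (17, 17) = (7, 9)
  bit 2 = 0: acc unchanged = (7, 9)
  bit 3 = 1: acc = (7, 9) + (13, 13) = (10, 8)

11P = (10, 8)


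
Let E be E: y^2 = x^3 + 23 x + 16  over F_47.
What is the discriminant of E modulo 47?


4 a^3 + 27 b^2 = 4*23^3 + 27*16^2 = 48668 + 6912 = 55580
Delta = -16 * (55580) = -889280
Delta mod 47 = 7

Delta = 7 (mod 47)


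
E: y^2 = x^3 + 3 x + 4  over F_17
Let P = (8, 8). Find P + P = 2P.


Doubling: s = (3 x1^2 + a) / (2 y1)
s = (3*8^2 + 3) / (2*8) mod 17 = 9
x3 = s^2 - 2 x1 mod 17 = 9^2 - 2*8 = 14
y3 = s (x1 - x3) - y1 mod 17 = 9 * (8 - 14) - 8 = 6

2P = (14, 6)


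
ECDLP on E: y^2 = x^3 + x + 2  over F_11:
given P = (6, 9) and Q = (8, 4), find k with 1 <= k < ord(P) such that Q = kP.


Enumerate multiples of P until we hit Q = (8, 4):
  1P = (6, 9)
  2P = (8, 7)
  3P = (9, 5)
  4P = (10, 0)
  5P = (9, 6)
  6P = (8, 4)
Match found at i = 6.

k = 6


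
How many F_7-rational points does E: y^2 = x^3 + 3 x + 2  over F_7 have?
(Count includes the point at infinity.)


For each x in F_7, count y with y^2 = x^3 + 3 x + 2 mod 7:
  x = 0: RHS = 2, y in [3, 4]  -> 2 point(s)
  x = 2: RHS = 2, y in [3, 4]  -> 2 point(s)
  x = 4: RHS = 1, y in [1, 6]  -> 2 point(s)
  x = 5: RHS = 2, y in [3, 4]  -> 2 point(s)
Affine points: 8. Add the point at infinity: total = 9.

#E(F_7) = 9


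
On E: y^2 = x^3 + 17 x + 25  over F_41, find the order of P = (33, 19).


Compute successive multiples of P until we hit O:
  1P = (33, 19)
  2P = (36, 26)
  3P = (23, 18)
  4P = (1, 17)
  5P = (3, 29)
  6P = (37, 37)
  7P = (22, 10)
  8P = (7, 6)
  ... (continuing to 35P)
  35P = O

ord(P) = 35


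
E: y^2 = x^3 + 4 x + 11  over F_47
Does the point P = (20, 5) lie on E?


Check whether y^2 = x^3 + 4 x + 11 (mod 47) for (x, y) = (20, 5).
LHS: y^2 = 5^2 mod 47 = 25
RHS: x^3 + 4 x + 11 = 20^3 + 4*20 + 11 mod 47 = 7
LHS != RHS

No, not on the curve


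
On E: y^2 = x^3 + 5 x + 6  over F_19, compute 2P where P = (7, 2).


Doubling: s = (3 x1^2 + a) / (2 y1)
s = (3*7^2 + 5) / (2*2) mod 19 = 0
x3 = s^2 - 2 x1 mod 19 = 0^2 - 2*7 = 5
y3 = s (x1 - x3) - y1 mod 19 = 0 * (7 - 5) - 2 = 17

2P = (5, 17)


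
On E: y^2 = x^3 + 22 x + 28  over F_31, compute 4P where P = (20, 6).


k = 4 = 100_2 (binary, LSB first: 001)
Double-and-add from P = (20, 6):
  bit 0 = 0: acc unchanged = O
  bit 1 = 0: acc unchanged = O
  bit 2 = 1: acc = O + (0, 11) = (0, 11)

4P = (0, 11)


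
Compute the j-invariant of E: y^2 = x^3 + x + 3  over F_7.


Delta = -16(4 a^3 + 27 b^2) mod 7 = 3
-1728 * (4 a)^3 = -1728 * (4*1)^3 mod 7 = 1
j = 1 * 3^(-1) mod 7 = 5

j = 5 (mod 7)


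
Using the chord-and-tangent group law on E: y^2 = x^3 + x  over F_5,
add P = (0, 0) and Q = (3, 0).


P != Q, so use the chord formula.
s = (y2 - y1) / (x2 - x1) = (0) / (3) mod 5 = 0
x3 = s^2 - x1 - x2 mod 5 = 0^2 - 0 - 3 = 2
y3 = s (x1 - x3) - y1 mod 5 = 0 * (0 - 2) - 0 = 0

P + Q = (2, 0)


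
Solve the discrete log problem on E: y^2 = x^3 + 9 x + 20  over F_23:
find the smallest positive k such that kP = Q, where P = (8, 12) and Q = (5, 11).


Enumerate multiples of P until we hit Q = (5, 11):
  1P = (8, 12)
  2P = (20, 14)
  3P = (11, 22)
  4P = (10, 12)
  5P = (5, 11)
Match found at i = 5.

k = 5


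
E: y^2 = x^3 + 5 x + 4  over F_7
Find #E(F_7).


For each x in F_7, count y with y^2 = x^3 + 5 x + 4 mod 7:
  x = 0: RHS = 4, y in [2, 5]  -> 2 point(s)
  x = 2: RHS = 1, y in [1, 6]  -> 2 point(s)
  x = 3: RHS = 4, y in [2, 5]  -> 2 point(s)
  x = 4: RHS = 4, y in [2, 5]  -> 2 point(s)
  x = 5: RHS = 0, y in [0]  -> 1 point(s)
Affine points: 9. Add the point at infinity: total = 10.

#E(F_7) = 10


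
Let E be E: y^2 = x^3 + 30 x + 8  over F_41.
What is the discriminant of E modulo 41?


4 a^3 + 27 b^2 = 4*30^3 + 27*8^2 = 108000 + 1728 = 109728
Delta = -16 * (109728) = -1755648
Delta mod 41 = 13

Delta = 13 (mod 41)


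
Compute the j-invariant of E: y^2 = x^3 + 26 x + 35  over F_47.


Delta = -16(4 a^3 + 27 b^2) mod 47 = 7
-1728 * (4 a)^3 = -1728 * (4*26)^3 mod 47 = 2
j = 2 * 7^(-1) mod 47 = 7

j = 7 (mod 47)


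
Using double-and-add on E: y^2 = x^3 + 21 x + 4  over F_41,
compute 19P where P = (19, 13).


k = 19 = 10011_2 (binary, LSB first: 11001)
Double-and-add from P = (19, 13):
  bit 0 = 1: acc = O + (19, 13) = (19, 13)
  bit 1 = 1: acc = (19, 13) + (26, 2) = (6, 31)
  bit 2 = 0: acc unchanged = (6, 31)
  bit 3 = 0: acc unchanged = (6, 31)
  bit 4 = 1: acc = (6, 31) + (29, 19) = (11, 34)

19P = (11, 34)


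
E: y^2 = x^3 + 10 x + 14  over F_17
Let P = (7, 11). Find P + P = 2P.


Doubling: s = (3 x1^2 + a) / (2 y1)
s = (3*7^2 + 10) / (2*11) mod 17 = 11
x3 = s^2 - 2 x1 mod 17 = 11^2 - 2*7 = 5
y3 = s (x1 - x3) - y1 mod 17 = 11 * (7 - 5) - 11 = 11

2P = (5, 11)


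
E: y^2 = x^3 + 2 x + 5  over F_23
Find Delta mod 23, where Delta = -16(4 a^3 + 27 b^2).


4 a^3 + 27 b^2 = 4*2^3 + 27*5^2 = 32 + 675 = 707
Delta = -16 * (707) = -11312
Delta mod 23 = 4

Delta = 4 (mod 23)


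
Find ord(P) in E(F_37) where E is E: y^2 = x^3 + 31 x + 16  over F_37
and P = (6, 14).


Compute successive multiples of P until we hit O:
  1P = (6, 14)
  2P = (26, 3)
  3P = (30, 14)
  4P = (1, 23)
  5P = (14, 30)
  6P = (21, 30)
  7P = (9, 5)
  8P = (31, 24)
  ... (continuing to 23P)
  23P = O

ord(P) = 23


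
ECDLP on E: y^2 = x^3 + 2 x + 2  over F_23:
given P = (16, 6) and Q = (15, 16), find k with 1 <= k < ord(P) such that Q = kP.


Enumerate multiples of P until we hit Q = (15, 16):
  1P = (16, 6)
  2P = (15, 16)
Match found at i = 2.

k = 2


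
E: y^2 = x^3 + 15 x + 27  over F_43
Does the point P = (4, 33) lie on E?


Check whether y^2 = x^3 + 15 x + 27 (mod 43) for (x, y) = (4, 33).
LHS: y^2 = 33^2 mod 43 = 14
RHS: x^3 + 15 x + 27 = 4^3 + 15*4 + 27 mod 43 = 22
LHS != RHS

No, not on the curve


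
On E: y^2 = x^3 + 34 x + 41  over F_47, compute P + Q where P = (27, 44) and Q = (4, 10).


P != Q, so use the chord formula.
s = (y2 - y1) / (x2 - x1) = (13) / (24) mod 47 = 26
x3 = s^2 - x1 - x2 mod 47 = 26^2 - 27 - 4 = 34
y3 = s (x1 - x3) - y1 mod 47 = 26 * (27 - 34) - 44 = 9

P + Q = (34, 9)


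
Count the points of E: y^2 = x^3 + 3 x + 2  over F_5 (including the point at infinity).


For each x in F_5, count y with y^2 = x^3 + 3 x + 2 mod 5:
  x = 1: RHS = 1, y in [1, 4]  -> 2 point(s)
  x = 2: RHS = 1, y in [1, 4]  -> 2 point(s)
Affine points: 4. Add the point at infinity: total = 5.

#E(F_5) = 5


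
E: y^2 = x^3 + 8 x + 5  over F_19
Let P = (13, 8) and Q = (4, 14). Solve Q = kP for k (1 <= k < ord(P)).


Enumerate multiples of P until we hit Q = (4, 14):
  1P = (13, 8)
  2P = (4, 5)
  3P = (0, 9)
  4P = (15, 17)
  5P = (16, 7)
  6P = (7, 9)
  7P = (8, 7)
  8P = (14, 7)
  9P = (12, 10)
  10P = (17, 0)
  11P = (12, 9)
  12P = (14, 12)
  13P = (8, 12)
  14P = (7, 10)
  15P = (16, 12)
  16P = (15, 2)
  17P = (0, 10)
  18P = (4, 14)
Match found at i = 18.

k = 18


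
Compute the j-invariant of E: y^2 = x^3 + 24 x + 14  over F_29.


Delta = -16(4 a^3 + 27 b^2) mod 29 = 4
-1728 * (4 a)^3 = -1728 * (4*24)^3 mod 29 = 19
j = 19 * 4^(-1) mod 29 = 12

j = 12 (mod 29)


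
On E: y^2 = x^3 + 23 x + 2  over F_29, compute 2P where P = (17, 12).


Doubling: s = (3 x1^2 + a) / (2 y1)
s = (3*17^2 + 23) / (2*12) mod 29 = 25
x3 = s^2 - 2 x1 mod 29 = 25^2 - 2*17 = 11
y3 = s (x1 - x3) - y1 mod 29 = 25 * (17 - 11) - 12 = 22

2P = (11, 22)


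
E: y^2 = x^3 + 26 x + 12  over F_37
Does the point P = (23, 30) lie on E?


Check whether y^2 = x^3 + 26 x + 12 (mod 37) for (x, y) = (23, 30).
LHS: y^2 = 30^2 mod 37 = 12
RHS: x^3 + 26 x + 12 = 23^3 + 26*23 + 12 mod 37 = 12
LHS = RHS

Yes, on the curve


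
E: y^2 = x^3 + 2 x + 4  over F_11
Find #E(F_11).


For each x in F_11, count y with y^2 = x^3 + 2 x + 4 mod 11:
  x = 0: RHS = 4, y in [2, 9]  -> 2 point(s)
  x = 2: RHS = 5, y in [4, 7]  -> 2 point(s)
  x = 3: RHS = 4, y in [2, 9]  -> 2 point(s)
  x = 6: RHS = 1, y in [1, 10]  -> 2 point(s)
  x = 7: RHS = 9, y in [3, 8]  -> 2 point(s)
  x = 8: RHS = 4, y in [2, 9]  -> 2 point(s)
  x = 9: RHS = 3, y in [5, 6]  -> 2 point(s)
  x = 10: RHS = 1, y in [1, 10]  -> 2 point(s)
Affine points: 16. Add the point at infinity: total = 17.

#E(F_11) = 17


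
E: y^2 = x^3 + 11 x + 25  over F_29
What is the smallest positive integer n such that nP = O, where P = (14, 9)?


Compute successive multiples of P until we hit O:
  1P = (14, 9)
  2P = (21, 11)
  3P = (0, 24)
  4P = (16, 18)
  5P = (12, 0)
  6P = (16, 11)
  7P = (0, 5)
  8P = (21, 18)
  ... (continuing to 10P)
  10P = O

ord(P) = 10


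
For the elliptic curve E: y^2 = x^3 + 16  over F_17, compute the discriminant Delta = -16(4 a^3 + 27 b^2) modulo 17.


4 a^3 + 27 b^2 = 4*0^3 + 27*16^2 = 0 + 6912 = 6912
Delta = -16 * (6912) = -110592
Delta mod 17 = 10

Delta = 10 (mod 17)


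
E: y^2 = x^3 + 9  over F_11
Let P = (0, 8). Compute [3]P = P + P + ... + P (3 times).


k = 3 = 11_2 (binary, LSB first: 11)
Double-and-add from P = (0, 8):
  bit 0 = 1: acc = O + (0, 8) = (0, 8)
  bit 1 = 1: acc = (0, 8) + (0, 3) = O

3P = O


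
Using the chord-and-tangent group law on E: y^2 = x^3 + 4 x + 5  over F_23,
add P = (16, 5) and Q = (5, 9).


P != Q, so use the chord formula.
s = (y2 - y1) / (x2 - x1) = (4) / (12) mod 23 = 8
x3 = s^2 - x1 - x2 mod 23 = 8^2 - 16 - 5 = 20
y3 = s (x1 - x3) - y1 mod 23 = 8 * (16 - 20) - 5 = 9

P + Q = (20, 9)


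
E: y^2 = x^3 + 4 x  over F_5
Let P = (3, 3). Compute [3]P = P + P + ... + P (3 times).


k = 3 = 11_2 (binary, LSB first: 11)
Double-and-add from P = (3, 3):
  bit 0 = 1: acc = O + (3, 3) = (3, 3)
  bit 1 = 1: acc = (3, 3) + (0, 0) = (3, 2)

3P = (3, 2)


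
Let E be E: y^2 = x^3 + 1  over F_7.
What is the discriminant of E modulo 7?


4 a^3 + 27 b^2 = 4*0^3 + 27*1^2 = 0 + 27 = 27
Delta = -16 * (27) = -432
Delta mod 7 = 2

Delta = 2 (mod 7)


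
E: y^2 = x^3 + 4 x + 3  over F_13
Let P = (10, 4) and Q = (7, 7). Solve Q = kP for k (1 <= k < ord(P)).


Enumerate multiples of P until we hit Q = (7, 7):
  1P = (10, 4)
  2P = (7, 6)
  3P = (8, 12)
  4P = (11, 0)
  5P = (8, 1)
  6P = (7, 7)
Match found at i = 6.

k = 6


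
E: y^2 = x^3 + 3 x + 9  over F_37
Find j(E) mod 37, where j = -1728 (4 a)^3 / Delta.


Delta = -16(4 a^3 + 27 b^2) mod 37 = 21
-1728 * (4 a)^3 = -1728 * (4*3)^3 mod 37 = 27
j = 27 * 21^(-1) mod 37 = 33

j = 33 (mod 37)


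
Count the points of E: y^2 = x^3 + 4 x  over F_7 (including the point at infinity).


For each x in F_7, count y with y^2 = x^3 + 4 x + 0 mod 7:
  x = 0: RHS = 0, y in [0]  -> 1 point(s)
  x = 2: RHS = 2, y in [3, 4]  -> 2 point(s)
  x = 3: RHS = 4, y in [2, 5]  -> 2 point(s)
  x = 6: RHS = 2, y in [3, 4]  -> 2 point(s)
Affine points: 7. Add the point at infinity: total = 8.

#E(F_7) = 8


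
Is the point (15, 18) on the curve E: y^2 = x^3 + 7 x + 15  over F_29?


Check whether y^2 = x^3 + 7 x + 15 (mod 29) for (x, y) = (15, 18).
LHS: y^2 = 18^2 mod 29 = 5
RHS: x^3 + 7 x + 15 = 15^3 + 7*15 + 15 mod 29 = 15
LHS != RHS

No, not on the curve


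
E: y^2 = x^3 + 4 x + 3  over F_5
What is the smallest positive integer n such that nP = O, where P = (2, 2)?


Compute successive multiples of P until we hit O:
  1P = (2, 2)
  2P = (2, 3)
  3P = O

ord(P) = 3


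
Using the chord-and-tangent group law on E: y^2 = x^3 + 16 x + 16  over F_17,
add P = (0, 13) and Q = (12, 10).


P != Q, so use the chord formula.
s = (y2 - y1) / (x2 - x1) = (14) / (12) mod 17 = 4
x3 = s^2 - x1 - x2 mod 17 = 4^2 - 0 - 12 = 4
y3 = s (x1 - x3) - y1 mod 17 = 4 * (0 - 4) - 13 = 5

P + Q = (4, 5)


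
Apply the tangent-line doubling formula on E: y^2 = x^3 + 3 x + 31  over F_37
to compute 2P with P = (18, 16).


Doubling: s = (3 x1^2 + a) / (2 y1)
s = (3*18^2 + 3) / (2*16) mod 37 = 27
x3 = s^2 - 2 x1 mod 37 = 27^2 - 2*18 = 27
y3 = s (x1 - x3) - y1 mod 37 = 27 * (18 - 27) - 16 = 0

2P = (27, 0)


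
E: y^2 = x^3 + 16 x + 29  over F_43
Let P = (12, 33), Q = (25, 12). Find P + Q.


P != Q, so use the chord formula.
s = (y2 - y1) / (x2 - x1) = (22) / (13) mod 43 = 5
x3 = s^2 - x1 - x2 mod 43 = 5^2 - 12 - 25 = 31
y3 = s (x1 - x3) - y1 mod 43 = 5 * (12 - 31) - 33 = 1

P + Q = (31, 1)


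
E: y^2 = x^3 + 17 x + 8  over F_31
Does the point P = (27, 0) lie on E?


Check whether y^2 = x^3 + 17 x + 8 (mod 31) for (x, y) = (27, 0).
LHS: y^2 = 0^2 mod 31 = 0
RHS: x^3 + 17 x + 8 = 27^3 + 17*27 + 8 mod 31 = 0
LHS = RHS

Yes, on the curve


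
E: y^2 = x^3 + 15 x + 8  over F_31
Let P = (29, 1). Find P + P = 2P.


Doubling: s = (3 x1^2 + a) / (2 y1)
s = (3*29^2 + 15) / (2*1) mod 31 = 29
x3 = s^2 - 2 x1 mod 31 = 29^2 - 2*29 = 8
y3 = s (x1 - x3) - y1 mod 31 = 29 * (29 - 8) - 1 = 19

2P = (8, 19)


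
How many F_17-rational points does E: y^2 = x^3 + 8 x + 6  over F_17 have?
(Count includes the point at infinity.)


For each x in F_17, count y with y^2 = x^3 + 8 x + 6 mod 17:
  x = 1: RHS = 15, y in [7, 10]  -> 2 point(s)
  x = 2: RHS = 13, y in [8, 9]  -> 2 point(s)
  x = 4: RHS = 0, y in [0]  -> 1 point(s)
  x = 5: RHS = 1, y in [1, 16]  -> 2 point(s)
  x = 6: RHS = 15, y in [7, 10]  -> 2 point(s)
  x = 8: RHS = 4, y in [2, 15]  -> 2 point(s)
  x = 9: RHS = 8, y in [5, 12]  -> 2 point(s)
  x = 10: RHS = 15, y in [7, 10]  -> 2 point(s)
  x = 15: RHS = 16, y in [4, 13]  -> 2 point(s)
Affine points: 17. Add the point at infinity: total = 18.

#E(F_17) = 18


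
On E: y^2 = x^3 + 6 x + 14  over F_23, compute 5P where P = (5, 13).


k = 5 = 101_2 (binary, LSB first: 101)
Double-and-add from P = (5, 13):
  bit 0 = 1: acc = O + (5, 13) = (5, 13)
  bit 1 = 0: acc unchanged = (5, 13)
  bit 2 = 1: acc = (5, 13) + (15, 12) = (6, 17)

5P = (6, 17)


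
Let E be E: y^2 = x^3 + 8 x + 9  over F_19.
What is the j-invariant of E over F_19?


Delta = -16(4 a^3 + 27 b^2) mod 19 = 13
-1728 * (4 a)^3 = -1728 * (4*8)^3 mod 19 = 12
j = 12 * 13^(-1) mod 19 = 17

j = 17 (mod 19)


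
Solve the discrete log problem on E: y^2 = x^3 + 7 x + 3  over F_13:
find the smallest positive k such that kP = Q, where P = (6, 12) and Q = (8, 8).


Enumerate multiples of P until we hit Q = (8, 8):
  1P = (6, 12)
  2P = (2, 5)
  3P = (4, 11)
  4P = (0, 4)
  5P = (3, 5)
  6P = (8, 5)
  7P = (8, 8)
Match found at i = 7.

k = 7


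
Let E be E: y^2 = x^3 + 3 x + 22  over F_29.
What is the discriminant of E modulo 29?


4 a^3 + 27 b^2 = 4*3^3 + 27*22^2 = 108 + 13068 = 13176
Delta = -16 * (13176) = -210816
Delta mod 29 = 14

Delta = 14 (mod 29)


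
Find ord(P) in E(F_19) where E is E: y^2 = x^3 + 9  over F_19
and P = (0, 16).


Compute successive multiples of P until we hit O:
  1P = (0, 16)
  2P = (0, 3)
  3P = O

ord(P) = 3


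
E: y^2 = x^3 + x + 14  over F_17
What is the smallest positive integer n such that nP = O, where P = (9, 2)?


Compute successive multiples of P until we hit O:
  1P = (9, 2)
  2P = (14, 16)
  3P = (10, 2)
  4P = (15, 15)
  5P = (1, 4)
  6P = (6, 10)
  7P = (11, 9)
  8P = (5, 12)
  ... (continuing to 17P)
  17P = O

ord(P) = 17


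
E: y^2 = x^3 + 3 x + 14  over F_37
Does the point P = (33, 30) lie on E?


Check whether y^2 = x^3 + 3 x + 14 (mod 37) for (x, y) = (33, 30).
LHS: y^2 = 30^2 mod 37 = 12
RHS: x^3 + 3 x + 14 = 33^3 + 3*33 + 14 mod 37 = 12
LHS = RHS

Yes, on the curve


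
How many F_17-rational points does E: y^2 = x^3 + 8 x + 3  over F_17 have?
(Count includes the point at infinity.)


For each x in F_17, count y with y^2 = x^3 + 8 x + 3 mod 17:
  x = 5: RHS = 15, y in [7, 10]  -> 2 point(s)
  x = 8: RHS = 1, y in [1, 16]  -> 2 point(s)
  x = 12: RHS = 8, y in [5, 12]  -> 2 point(s)
  x = 13: RHS = 9, y in [3, 14]  -> 2 point(s)
  x = 15: RHS = 13, y in [8, 9]  -> 2 point(s)
Affine points: 10. Add the point at infinity: total = 11.

#E(F_17) = 11


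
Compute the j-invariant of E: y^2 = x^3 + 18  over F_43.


Delta = -16(4 a^3 + 27 b^2) mod 43 = 40
-1728 * (4 a)^3 = -1728 * (4*0)^3 mod 43 = 0
j = 0 * 40^(-1) mod 43 = 0

j = 0 (mod 43)


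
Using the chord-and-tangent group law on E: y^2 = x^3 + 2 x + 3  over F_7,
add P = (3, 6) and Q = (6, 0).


P != Q, so use the chord formula.
s = (y2 - y1) / (x2 - x1) = (1) / (3) mod 7 = 5
x3 = s^2 - x1 - x2 mod 7 = 5^2 - 3 - 6 = 2
y3 = s (x1 - x3) - y1 mod 7 = 5 * (3 - 2) - 6 = 6

P + Q = (2, 6)


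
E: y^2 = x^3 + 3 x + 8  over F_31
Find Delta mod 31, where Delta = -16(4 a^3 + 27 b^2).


4 a^3 + 27 b^2 = 4*3^3 + 27*8^2 = 108 + 1728 = 1836
Delta = -16 * (1836) = -29376
Delta mod 31 = 12

Delta = 12 (mod 31)


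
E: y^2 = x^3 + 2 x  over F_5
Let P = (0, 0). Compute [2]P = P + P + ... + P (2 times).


k = 2 = 10_2 (binary, LSB first: 01)
Double-and-add from P = (0, 0):
  bit 0 = 0: acc unchanged = O
  bit 1 = 1: acc = O + O = O

2P = O


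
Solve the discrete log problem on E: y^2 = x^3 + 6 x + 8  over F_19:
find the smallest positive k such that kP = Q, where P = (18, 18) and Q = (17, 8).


Enumerate multiples of P until we hit Q = (17, 8):
  1P = (18, 18)
  2P = (8, 13)
  3P = (17, 11)
  4P = (14, 10)
  5P = (10, 17)
  6P = (2, 3)
  7P = (5, 12)
  8P = (16, 18)
  9P = (4, 1)
  10P = (4, 18)
  11P = (16, 1)
  12P = (5, 7)
  13P = (2, 16)
  14P = (10, 2)
  15P = (14, 9)
  16P = (17, 8)
Match found at i = 16.

k = 16


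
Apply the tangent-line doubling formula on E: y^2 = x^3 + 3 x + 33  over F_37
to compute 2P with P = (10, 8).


Doubling: s = (3 x1^2 + a) / (2 y1)
s = (3*10^2 + 3) / (2*8) mod 37 = 12
x3 = s^2 - 2 x1 mod 37 = 12^2 - 2*10 = 13
y3 = s (x1 - x3) - y1 mod 37 = 12 * (10 - 13) - 8 = 30

2P = (13, 30)


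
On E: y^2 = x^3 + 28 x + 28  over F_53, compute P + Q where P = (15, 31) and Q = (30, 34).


P != Q, so use the chord formula.
s = (y2 - y1) / (x2 - x1) = (3) / (15) mod 53 = 32
x3 = s^2 - x1 - x2 mod 53 = 32^2 - 15 - 30 = 25
y3 = s (x1 - x3) - y1 mod 53 = 32 * (15 - 25) - 31 = 20

P + Q = (25, 20)


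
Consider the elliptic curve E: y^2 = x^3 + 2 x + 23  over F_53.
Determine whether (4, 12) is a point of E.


Check whether y^2 = x^3 + 2 x + 23 (mod 53) for (x, y) = (4, 12).
LHS: y^2 = 12^2 mod 53 = 38
RHS: x^3 + 2 x + 23 = 4^3 + 2*4 + 23 mod 53 = 42
LHS != RHS

No, not on the curve


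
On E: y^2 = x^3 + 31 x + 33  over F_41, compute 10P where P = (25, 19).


k = 10 = 1010_2 (binary, LSB first: 0101)
Double-and-add from P = (25, 19):
  bit 0 = 0: acc unchanged = O
  bit 1 = 1: acc = O + (40, 40) = (40, 40)
  bit 2 = 0: acc unchanged = (40, 40)
  bit 3 = 1: acc = (40, 40) + (12, 40) = (30, 1)

10P = (30, 1)


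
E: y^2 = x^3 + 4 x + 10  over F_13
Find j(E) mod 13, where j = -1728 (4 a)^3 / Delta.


Delta = -16(4 a^3 + 27 b^2) mod 13 = 11
-1728 * (4 a)^3 = -1728 * (4*4)^3 mod 13 = 1
j = 1 * 11^(-1) mod 13 = 6

j = 6 (mod 13)


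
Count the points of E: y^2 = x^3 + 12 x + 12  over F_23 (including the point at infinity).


For each x in F_23, count y with y^2 = x^3 + 12 x + 12 mod 23:
  x = 0: RHS = 12, y in [9, 14]  -> 2 point(s)
  x = 1: RHS = 2, y in [5, 18]  -> 2 point(s)
  x = 3: RHS = 6, y in [11, 12]  -> 2 point(s)
  x = 4: RHS = 9, y in [3, 20]  -> 2 point(s)
  x = 5: RHS = 13, y in [6, 17]  -> 2 point(s)
  x = 6: RHS = 1, y in [1, 22]  -> 2 point(s)
  x = 7: RHS = 2, y in [5, 18]  -> 2 point(s)
  x = 11: RHS = 3, y in [7, 16]  -> 2 point(s)
  x = 14: RHS = 3, y in [7, 16]  -> 2 point(s)
  x = 15: RHS = 2, y in [5, 18]  -> 2 point(s)
  x = 17: RHS = 0, y in [0]  -> 1 point(s)
  x = 20: RHS = 18, y in [8, 15]  -> 2 point(s)
  x = 21: RHS = 3, y in [7, 16]  -> 2 point(s)
Affine points: 25. Add the point at infinity: total = 26.

#E(F_23) = 26


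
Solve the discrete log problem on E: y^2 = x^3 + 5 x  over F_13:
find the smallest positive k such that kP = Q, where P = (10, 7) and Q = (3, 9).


Enumerate multiples of P until we hit Q = (3, 9):
  1P = (10, 7)
  2P = (3, 9)
Match found at i = 2.

k = 2


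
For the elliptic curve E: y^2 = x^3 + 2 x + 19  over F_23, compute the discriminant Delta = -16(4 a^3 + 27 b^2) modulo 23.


4 a^3 + 27 b^2 = 4*2^3 + 27*19^2 = 32 + 9747 = 9779
Delta = -16 * (9779) = -156464
Delta mod 23 = 5

Delta = 5 (mod 23)


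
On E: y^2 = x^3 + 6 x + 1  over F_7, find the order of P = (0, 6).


Compute successive multiples of P until we hit O:
  1P = (0, 6)
  2P = (2, 0)
  3P = (0, 1)
  4P = O

ord(P) = 4


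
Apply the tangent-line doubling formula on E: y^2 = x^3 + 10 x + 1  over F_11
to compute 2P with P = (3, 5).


Doubling: s = (3 x1^2 + a) / (2 y1)
s = (3*3^2 + 10) / (2*5) mod 11 = 7
x3 = s^2 - 2 x1 mod 11 = 7^2 - 2*3 = 10
y3 = s (x1 - x3) - y1 mod 11 = 7 * (3 - 10) - 5 = 1

2P = (10, 1)
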